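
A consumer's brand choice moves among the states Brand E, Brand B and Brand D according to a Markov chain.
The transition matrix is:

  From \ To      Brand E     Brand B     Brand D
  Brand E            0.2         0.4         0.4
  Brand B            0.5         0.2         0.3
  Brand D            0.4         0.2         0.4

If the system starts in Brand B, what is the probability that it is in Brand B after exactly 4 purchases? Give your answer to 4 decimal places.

0.2732

Propagate the distribution vector 4 purchases from Brand B.
After 0 purchases: (0.0000, 1.0000, 0.0000)
After 1 purchase: (0.5000, 0.2000, 0.3000)
After 2 purchases: (0.3200, 0.3000, 0.3800)
After 3 purchases: (0.3660, 0.2640, 0.3700)
After 4 purchases: (0.3532, 0.2732, 0.3736)
P(in Brand B after 4 purchases) = 0.2732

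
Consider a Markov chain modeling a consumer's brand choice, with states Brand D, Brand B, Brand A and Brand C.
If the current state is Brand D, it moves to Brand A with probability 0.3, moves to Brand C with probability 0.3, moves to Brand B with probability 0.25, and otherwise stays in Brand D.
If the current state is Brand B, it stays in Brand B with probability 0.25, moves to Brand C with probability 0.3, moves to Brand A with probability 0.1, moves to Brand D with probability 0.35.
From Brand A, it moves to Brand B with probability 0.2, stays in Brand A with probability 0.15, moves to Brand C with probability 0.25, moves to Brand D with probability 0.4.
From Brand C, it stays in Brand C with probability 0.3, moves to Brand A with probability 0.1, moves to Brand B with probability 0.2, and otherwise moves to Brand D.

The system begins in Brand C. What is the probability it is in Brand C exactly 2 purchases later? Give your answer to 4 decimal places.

Propagate the distribution vector 2 purchases from Brand C.
After 0 purchases: (0.0000, 0.0000, 0.0000, 1.0000)
After 1 purchase: (0.4000, 0.2000, 0.1000, 0.3000)
After 2 purchases: (0.2900, 0.2300, 0.1850, 0.2950)
P(in Brand C after 2 purchases) = 0.2950

0.2950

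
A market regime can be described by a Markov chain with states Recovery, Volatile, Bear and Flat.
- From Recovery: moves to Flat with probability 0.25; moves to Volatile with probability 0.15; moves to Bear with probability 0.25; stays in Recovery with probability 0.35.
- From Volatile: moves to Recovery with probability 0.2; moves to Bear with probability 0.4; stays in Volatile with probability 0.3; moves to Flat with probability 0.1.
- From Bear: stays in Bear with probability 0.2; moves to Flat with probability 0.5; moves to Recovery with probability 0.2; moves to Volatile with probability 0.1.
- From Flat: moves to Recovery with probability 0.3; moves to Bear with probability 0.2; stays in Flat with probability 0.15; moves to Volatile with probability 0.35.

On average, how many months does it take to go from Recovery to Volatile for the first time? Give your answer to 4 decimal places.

Let t(s) be the expected number of months to first reach Volatile from state s, with t(Volatile) = 0. Conditioning on the first month:
t(Recovery) = 1 + 0.35·t(Recovery) + 0.25·t(Bear) + 0.25·t(Flat)
t(Bear) = 1 + 0.2·t(Recovery) + 0.2·t(Bear) + 0.5·t(Flat)
t(Flat) = 1 + 0.3·t(Recovery) + 0.2·t(Bear) + 0.15·t(Flat)
Solving: t(Recovery) = 5.1432, t(Bear) = 5.1652, t(Flat) = 4.2070.
Expected months from Recovery to Volatile: 5.1432.

5.1432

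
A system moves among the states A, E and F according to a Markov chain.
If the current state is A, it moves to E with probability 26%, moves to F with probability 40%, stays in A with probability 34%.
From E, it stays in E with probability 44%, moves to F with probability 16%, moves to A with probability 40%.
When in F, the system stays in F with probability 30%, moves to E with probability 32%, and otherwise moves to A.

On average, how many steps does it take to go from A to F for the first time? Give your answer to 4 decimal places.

Let t(s) be the expected number of steps to first reach F from state s, with t(F) = 0. Conditioning on the first step:
t(A) = 1 + 0.34·t(A) + 0.26·t(E)
t(E) = 1 + 0.4·t(A) + 0.44·t(E)
Solving: t(A) = 3.0873, t(E) = 3.9910.
Expected steps from A to F: 3.0873.

3.0873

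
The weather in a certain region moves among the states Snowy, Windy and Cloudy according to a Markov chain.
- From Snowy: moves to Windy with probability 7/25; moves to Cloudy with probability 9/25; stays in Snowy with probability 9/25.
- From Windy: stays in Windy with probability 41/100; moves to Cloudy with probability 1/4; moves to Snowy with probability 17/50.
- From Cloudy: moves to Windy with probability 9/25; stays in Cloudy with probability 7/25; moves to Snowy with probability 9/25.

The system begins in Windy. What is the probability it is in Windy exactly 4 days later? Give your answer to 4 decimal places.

Propagate the distribution vector 4 days from Windy.
After 0 days: (0.0000, 1.0000, 0.0000)
After 1 day: (0.3400, 0.4100, 0.2500)
After 2 days: (0.3518, 0.3533, 0.2949)
After 3 days: (0.3529, 0.3495, 0.2975)
After 4 days: (0.3530, 0.3492, 0.2977)
P(in Windy after 4 days) = 0.3492

0.3492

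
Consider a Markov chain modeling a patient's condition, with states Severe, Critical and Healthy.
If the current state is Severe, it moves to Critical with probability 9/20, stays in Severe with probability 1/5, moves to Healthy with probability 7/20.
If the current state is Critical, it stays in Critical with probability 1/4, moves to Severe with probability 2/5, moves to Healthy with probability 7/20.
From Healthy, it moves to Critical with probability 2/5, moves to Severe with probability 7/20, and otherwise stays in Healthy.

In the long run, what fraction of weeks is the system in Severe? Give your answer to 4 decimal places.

0.3201

Let the stationary distribution be π with π = πP and π_1 + π_2 + π_3 = 1.
π_1 = 0.2·π_1 + 0.4·π_2 + 0.35·π_3
π_2 = 0.45·π_1 + 0.25·π_2 + 0.4·π_3
Solving with the normalization constraint gives π = (0.3201, 0.3617, 0.3182).
So the stationary probability of Severe is 0.3201.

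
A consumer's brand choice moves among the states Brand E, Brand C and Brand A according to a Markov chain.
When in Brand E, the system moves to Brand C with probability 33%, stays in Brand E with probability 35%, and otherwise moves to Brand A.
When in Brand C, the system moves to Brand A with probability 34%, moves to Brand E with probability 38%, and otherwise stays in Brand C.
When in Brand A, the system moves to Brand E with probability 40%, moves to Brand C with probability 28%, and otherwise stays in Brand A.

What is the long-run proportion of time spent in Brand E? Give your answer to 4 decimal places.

Let the stationary distribution be π with π = πP and π_1 + π_2 + π_3 = 1.
π_1 = 0.35·π_1 + 0.38·π_2 + 0.4·π_3
π_2 = 0.33·π_1 + 0.28·π_2 + 0.28·π_3
Solving with the normalization constraint gives π = (0.3753, 0.2988, 0.3260).
So the stationary probability of Brand E is 0.3753.

0.3753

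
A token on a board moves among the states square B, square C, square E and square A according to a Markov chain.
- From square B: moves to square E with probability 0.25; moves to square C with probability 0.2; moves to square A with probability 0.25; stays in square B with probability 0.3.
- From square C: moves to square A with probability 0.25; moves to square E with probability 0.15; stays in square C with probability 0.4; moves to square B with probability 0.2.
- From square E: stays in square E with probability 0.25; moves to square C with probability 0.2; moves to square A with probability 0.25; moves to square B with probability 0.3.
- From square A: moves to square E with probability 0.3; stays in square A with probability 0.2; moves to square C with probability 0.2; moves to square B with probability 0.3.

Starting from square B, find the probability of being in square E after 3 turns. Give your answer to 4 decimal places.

Propagate the distribution vector 3 turns from square B.
After 0 turns: (1.0000, 0.0000, 0.0000, 0.0000)
After 1 turn: (0.3000, 0.2000, 0.2500, 0.2500)
After 2 turns: (0.2800, 0.2400, 0.2425, 0.2375)
After 3 turns: (0.2760, 0.2480, 0.2379, 0.2381)
P(in square E after 3 turns) = 0.2379

0.2379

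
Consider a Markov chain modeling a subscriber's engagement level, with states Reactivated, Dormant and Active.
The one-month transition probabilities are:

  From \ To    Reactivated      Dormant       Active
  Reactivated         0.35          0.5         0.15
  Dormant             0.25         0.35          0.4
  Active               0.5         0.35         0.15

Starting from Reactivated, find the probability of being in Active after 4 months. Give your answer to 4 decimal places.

Propagate the distribution vector 4 months from Reactivated.
After 0 months: (1.0000, 0.0000, 0.0000)
After 1 month: (0.3500, 0.5000, 0.1500)
After 2 months: (0.3225, 0.4025, 0.2750)
After 3 months: (0.3510, 0.3984, 0.2506)
After 4 months: (0.3478, 0.4027, 0.2496)
P(in Active after 4 months) = 0.2496

0.2496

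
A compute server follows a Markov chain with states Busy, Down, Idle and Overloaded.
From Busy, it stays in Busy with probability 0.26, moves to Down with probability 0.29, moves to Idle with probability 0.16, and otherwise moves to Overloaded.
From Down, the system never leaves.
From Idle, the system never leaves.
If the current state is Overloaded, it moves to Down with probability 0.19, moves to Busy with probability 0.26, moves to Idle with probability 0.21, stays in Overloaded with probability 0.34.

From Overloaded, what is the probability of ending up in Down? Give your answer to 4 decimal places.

0.5230

Let h(s) be the probability of absorption at Down starting from transient state s. Then h(Down) = 1 and h(Idle) = 0. By first-step analysis:
h(Busy) = 0.26·h(Busy) + 0.29·1 + 0.16·0 + 0.29·h(Overloaded)
h(Overloaded) = 0.26·h(Busy) + 0.19·1 + 0.21·0 + 0.34·h(Overloaded)
Solving: h(Busy) = 0.5969, h(Overloaded) = 0.5230.
Starting from Overloaded, the probability is 0.5230.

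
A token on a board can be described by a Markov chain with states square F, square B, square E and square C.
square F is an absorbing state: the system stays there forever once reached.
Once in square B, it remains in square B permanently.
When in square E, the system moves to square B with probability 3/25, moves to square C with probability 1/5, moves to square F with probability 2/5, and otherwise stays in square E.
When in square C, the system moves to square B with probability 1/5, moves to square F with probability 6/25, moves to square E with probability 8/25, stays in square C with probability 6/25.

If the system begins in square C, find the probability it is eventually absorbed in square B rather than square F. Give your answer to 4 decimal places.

Let h(s) be the probability of absorption at square B starting from transient state s. Then h(square B) = 1 and h(square F) = 0. By first-step analysis:
h(square E) = 0.4·0 + 0.12·1 + 0.28·h(square E) + 0.2·h(square C)
h(square C) = 0.24·0 + 0.2·1 + 0.32·h(square E) + 0.24·h(square C)
Solving: h(square E) = 0.2715, h(square C) = 0.3775.
Starting from square C, the probability is 0.3775.

0.3775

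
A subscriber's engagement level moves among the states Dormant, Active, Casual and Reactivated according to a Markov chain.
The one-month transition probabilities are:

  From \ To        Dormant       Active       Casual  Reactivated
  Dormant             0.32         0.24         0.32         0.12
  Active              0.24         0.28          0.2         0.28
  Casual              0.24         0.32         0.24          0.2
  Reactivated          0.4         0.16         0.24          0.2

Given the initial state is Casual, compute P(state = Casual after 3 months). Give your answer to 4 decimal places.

Propagate the distribution vector 3 months from Casual.
After 0 months: (0.0000, 0.0000, 1.0000, 0.0000)
After 1 month: (0.2400, 0.3200, 0.2400, 0.2000)
After 2 months: (0.2912, 0.2560, 0.2464, 0.2064)
After 3 months: (0.2963, 0.2534, 0.2531, 0.1972)
P(in Casual after 3 months) = 0.2531

0.2531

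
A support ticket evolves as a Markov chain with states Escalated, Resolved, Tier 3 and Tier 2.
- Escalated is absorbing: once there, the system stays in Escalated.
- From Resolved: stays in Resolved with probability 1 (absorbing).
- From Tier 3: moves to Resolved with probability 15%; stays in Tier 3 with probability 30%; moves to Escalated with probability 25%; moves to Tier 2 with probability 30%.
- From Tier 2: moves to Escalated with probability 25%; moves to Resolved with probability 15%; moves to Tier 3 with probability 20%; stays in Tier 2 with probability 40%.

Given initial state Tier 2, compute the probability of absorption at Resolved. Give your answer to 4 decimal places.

0.3750

Let h(s) be the probability of absorption at Resolved starting from transient state s. Then h(Resolved) = 1 and h(Escalated) = 0. By first-step analysis:
h(Tier 3) = 0.25·0 + 0.15·1 + 0.3·h(Tier 3) + 0.3·h(Tier 2)
h(Tier 2) = 0.25·0 + 0.15·1 + 0.2·h(Tier 3) + 0.4·h(Tier 2)
Solving: h(Tier 3) = 0.3750, h(Tier 2) = 0.3750.
Starting from Tier 2, the probability is 0.3750.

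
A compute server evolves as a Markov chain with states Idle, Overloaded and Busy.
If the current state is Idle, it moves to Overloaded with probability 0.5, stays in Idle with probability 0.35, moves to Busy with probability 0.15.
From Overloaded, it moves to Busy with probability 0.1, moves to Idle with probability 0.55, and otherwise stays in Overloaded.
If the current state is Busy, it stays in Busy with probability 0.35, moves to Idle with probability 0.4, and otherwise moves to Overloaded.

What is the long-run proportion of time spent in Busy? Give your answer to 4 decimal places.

0.1625

Let the stationary distribution be π with π = πP and π_1 + π_2 + π_3 = 1.
π_1 = 0.35·π_1 + 0.55·π_2 + 0.4·π_3
π_2 = 0.5·π_1 + 0.35·π_2 + 0.25·π_3
Solving with the normalization constraint gives π = (0.4380, 0.3994, 0.1625).
So the stationary probability of Busy is 0.1625.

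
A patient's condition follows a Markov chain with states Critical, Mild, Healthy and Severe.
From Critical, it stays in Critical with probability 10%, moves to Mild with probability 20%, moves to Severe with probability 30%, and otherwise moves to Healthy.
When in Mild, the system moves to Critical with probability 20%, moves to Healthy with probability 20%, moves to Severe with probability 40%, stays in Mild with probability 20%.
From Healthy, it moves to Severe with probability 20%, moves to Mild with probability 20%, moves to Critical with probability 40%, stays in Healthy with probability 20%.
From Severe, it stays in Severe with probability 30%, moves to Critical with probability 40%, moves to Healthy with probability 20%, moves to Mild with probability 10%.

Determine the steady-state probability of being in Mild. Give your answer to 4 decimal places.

0.1709

Let the stationary distribution be π with π = πP and π_1 + π_2 + π_3 + π_4 = 1.
π_1 = 0.1·π_1 + 0.2·π_2 + 0.4·π_3 + 0.4·π_4
π_2 = 0.2·π_1 + 0.2·π_2 + 0.2·π_3 + 0.1·π_4
π_3 = 0.4·π_1 + 0.2·π_2 + 0.2·π_3 + 0.2·π_4
Solving with the normalization constraint gives π = (0.2814, 0.1709, 0.2563, 0.2915).
So the stationary probability of Mild is 0.1709.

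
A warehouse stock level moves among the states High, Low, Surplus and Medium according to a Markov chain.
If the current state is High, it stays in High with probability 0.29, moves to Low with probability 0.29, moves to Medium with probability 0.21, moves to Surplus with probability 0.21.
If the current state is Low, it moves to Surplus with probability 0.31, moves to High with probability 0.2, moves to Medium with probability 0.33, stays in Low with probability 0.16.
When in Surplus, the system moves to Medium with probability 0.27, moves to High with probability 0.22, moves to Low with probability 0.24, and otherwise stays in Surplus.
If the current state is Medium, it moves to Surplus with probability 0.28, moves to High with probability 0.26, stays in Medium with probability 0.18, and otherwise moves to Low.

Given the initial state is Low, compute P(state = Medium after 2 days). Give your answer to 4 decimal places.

Propagate the distribution vector 2 days from Low.
After 0 days: (0.0000, 1.0000, 0.0000, 0.0000)
After 1 day: (0.2000, 0.1600, 0.3100, 0.3300)
After 2 days: (0.2440, 0.2504, 0.2677, 0.2379)
P(in Medium after 2 days) = 0.2379

0.2379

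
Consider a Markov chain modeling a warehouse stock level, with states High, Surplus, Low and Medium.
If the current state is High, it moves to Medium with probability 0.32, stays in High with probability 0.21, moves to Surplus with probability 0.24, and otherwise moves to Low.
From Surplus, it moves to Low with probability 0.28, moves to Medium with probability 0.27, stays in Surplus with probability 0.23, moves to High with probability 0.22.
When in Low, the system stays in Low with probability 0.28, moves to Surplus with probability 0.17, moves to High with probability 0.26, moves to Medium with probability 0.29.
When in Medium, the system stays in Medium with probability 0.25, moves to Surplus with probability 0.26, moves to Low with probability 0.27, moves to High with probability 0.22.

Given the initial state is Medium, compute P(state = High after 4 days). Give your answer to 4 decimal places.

0.2283

Propagate the distribution vector 4 days from Medium.
After 0 days: (0.0000, 0.0000, 0.0000, 1.0000)
After 1 day: (0.2200, 0.2600, 0.2700, 0.2500)
After 2 days: (0.2286, 0.2235, 0.2665, 0.2814)
After 3 days: (0.2284, 0.2247, 0.2658, 0.2811)
After 4 days: (0.2283, 0.2248, 0.2658, 0.2811)
P(in High after 4 days) = 0.2283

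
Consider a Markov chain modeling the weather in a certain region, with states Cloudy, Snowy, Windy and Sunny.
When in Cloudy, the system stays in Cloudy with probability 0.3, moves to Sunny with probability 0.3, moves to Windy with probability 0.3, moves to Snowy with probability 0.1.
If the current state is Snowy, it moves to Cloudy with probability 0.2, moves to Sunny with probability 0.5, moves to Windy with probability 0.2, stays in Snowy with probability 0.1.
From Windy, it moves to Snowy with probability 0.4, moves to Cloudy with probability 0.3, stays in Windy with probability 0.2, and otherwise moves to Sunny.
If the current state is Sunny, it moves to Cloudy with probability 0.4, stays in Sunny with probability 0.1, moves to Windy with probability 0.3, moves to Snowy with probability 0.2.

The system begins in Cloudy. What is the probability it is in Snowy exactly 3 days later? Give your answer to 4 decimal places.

0.1980

Propagate the distribution vector 3 days from Cloudy.
After 0 days: (1.0000, 0.0000, 0.0000, 0.0000)
After 1 day: (0.3000, 0.1000, 0.3000, 0.3000)
After 2 days: (0.3200, 0.2200, 0.2600, 0.2000)
After 3 days: (0.2980, 0.1980, 0.2520, 0.2520)
P(in Snowy after 3 days) = 0.1980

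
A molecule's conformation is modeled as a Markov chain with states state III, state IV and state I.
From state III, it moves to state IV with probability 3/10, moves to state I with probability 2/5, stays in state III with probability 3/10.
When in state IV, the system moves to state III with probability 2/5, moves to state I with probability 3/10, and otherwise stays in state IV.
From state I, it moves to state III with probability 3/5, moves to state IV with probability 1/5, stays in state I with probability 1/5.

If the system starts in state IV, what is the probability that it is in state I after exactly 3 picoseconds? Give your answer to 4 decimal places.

Propagate the distribution vector 3 picoseconds from state IV.
After 0 picoseconds: (0.0000, 1.0000, 0.0000)
After 1 picosecond: (0.4000, 0.3000, 0.3000)
After 2 picoseconds: (0.4200, 0.2700, 0.3100)
After 3 picoseconds: (0.4200, 0.2690, 0.3110)
P(in state I after 3 picoseconds) = 0.3110

0.3110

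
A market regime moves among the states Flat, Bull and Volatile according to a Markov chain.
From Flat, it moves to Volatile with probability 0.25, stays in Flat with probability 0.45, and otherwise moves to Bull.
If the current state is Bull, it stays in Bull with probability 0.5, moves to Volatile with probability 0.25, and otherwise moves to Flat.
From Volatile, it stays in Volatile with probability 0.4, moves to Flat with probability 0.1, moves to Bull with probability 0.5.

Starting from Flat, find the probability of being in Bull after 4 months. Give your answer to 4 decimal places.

Propagate the distribution vector 4 months from Flat.
After 0 months: (1.0000, 0.0000, 0.0000)
After 1 month: (0.4500, 0.3000, 0.2500)
After 2 months: (0.3025, 0.4100, 0.2875)
After 3 months: (0.2674, 0.4395, 0.2931)
After 4 months: (0.2595, 0.4465, 0.2940)
P(in Bull after 4 months) = 0.4465

0.4465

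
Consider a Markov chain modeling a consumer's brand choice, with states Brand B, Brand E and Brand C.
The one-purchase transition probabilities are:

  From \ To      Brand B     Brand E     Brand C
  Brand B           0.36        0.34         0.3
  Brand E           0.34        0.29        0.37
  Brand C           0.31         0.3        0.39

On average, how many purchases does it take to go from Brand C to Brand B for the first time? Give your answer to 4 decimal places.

3.1357

Let t(s) be the expected number of purchases to first reach Brand B from state s, with t(Brand B) = 0. Conditioning on the first purchase:
t(Brand E) = 1 + 0.29·t(Brand E) + 0.37·t(Brand C)
t(Brand C) = 1 + 0.3·t(Brand E) + 0.39·t(Brand C)
Solving: t(Brand E) = 3.0425, t(Brand C) = 3.1357.
Expected purchases from Brand C to Brand B: 3.1357.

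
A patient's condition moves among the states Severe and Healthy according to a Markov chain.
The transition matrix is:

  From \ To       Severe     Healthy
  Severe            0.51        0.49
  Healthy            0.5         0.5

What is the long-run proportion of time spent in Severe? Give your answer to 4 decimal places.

Let the stationary distribution be π with π = πP and π_1 + π_2 = 1.
π_1 = 0.51·π_1 + 0.5·π_2
Solving with the normalization constraint gives π = (0.5051, 0.4949).
So the stationary probability of Severe is 0.5051.

0.5051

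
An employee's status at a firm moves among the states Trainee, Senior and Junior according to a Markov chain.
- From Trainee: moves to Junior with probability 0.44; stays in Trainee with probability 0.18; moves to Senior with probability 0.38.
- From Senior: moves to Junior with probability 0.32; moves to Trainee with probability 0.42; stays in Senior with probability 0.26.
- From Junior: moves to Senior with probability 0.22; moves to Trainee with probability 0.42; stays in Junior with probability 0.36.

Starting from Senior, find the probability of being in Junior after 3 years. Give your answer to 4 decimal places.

0.3736

Propagate the distribution vector 3 years from Senior.
After 0 years: (0.0000, 1.0000, 0.0000)
After 1 year: (0.4200, 0.2600, 0.3200)
After 2 years: (0.3192, 0.2976, 0.3832)
After 3 years: (0.3434, 0.2830, 0.3736)
P(in Junior after 3 years) = 0.3736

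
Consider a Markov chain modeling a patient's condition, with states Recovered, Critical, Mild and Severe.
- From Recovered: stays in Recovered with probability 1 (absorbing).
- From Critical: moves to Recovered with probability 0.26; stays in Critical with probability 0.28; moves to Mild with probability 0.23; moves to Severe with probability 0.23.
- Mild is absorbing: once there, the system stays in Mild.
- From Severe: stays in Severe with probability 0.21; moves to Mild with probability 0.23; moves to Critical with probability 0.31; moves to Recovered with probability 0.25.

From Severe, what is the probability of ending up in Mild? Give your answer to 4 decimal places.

0.4762

Let h(s) be the probability of absorption at Mild starting from transient state s. Then h(Mild) = 1 and h(Recovered) = 0. By first-step analysis:
h(Critical) = 0.26·0 + 0.28·h(Critical) + 0.23·1 + 0.23·h(Severe)
h(Severe) = 0.25·0 + 0.31·h(Critical) + 0.23·1 + 0.21·h(Severe)
Solving: h(Critical) = 0.4716, h(Severe) = 0.4762.
Starting from Severe, the probability is 0.4762.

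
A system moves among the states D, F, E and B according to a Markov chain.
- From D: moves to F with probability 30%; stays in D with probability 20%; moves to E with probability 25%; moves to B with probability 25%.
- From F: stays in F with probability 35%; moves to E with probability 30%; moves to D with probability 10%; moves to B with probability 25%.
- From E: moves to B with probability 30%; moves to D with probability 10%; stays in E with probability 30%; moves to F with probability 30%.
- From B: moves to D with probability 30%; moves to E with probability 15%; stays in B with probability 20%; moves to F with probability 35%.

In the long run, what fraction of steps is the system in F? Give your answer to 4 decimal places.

Let the stationary distribution be π with π = πP and π_1 + π_2 + π_3 + π_4 = 1.
π_1 = 0.2·π_1 + 0.1·π_2 + 0.1·π_3 + 0.3·π_4
π_2 = 0.3·π_1 + 0.35·π_2 + 0.3·π_3 + 0.35·π_4
π_3 = 0.25·π_1 + 0.3·π_2 + 0.3·π_3 + 0.15·π_4
Solving with the normalization constraint gives π = (0.1667, 0.3290, 0.2541, 0.2502).
So the stationary probability of F is 0.3290.

0.3290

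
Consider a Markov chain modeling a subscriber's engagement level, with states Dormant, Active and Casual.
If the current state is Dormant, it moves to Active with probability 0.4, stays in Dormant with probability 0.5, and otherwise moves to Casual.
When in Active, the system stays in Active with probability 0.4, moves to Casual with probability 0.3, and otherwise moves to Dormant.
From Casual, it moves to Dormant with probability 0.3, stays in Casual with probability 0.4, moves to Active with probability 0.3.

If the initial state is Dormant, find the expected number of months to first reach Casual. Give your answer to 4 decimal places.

Let t(s) be the expected number of months to first reach Casual from state s, with t(Casual) = 0. Conditioning on the first month:
t(Dormant) = 1 + 0.5·t(Dormant) + 0.4·t(Active)
t(Active) = 1 + 0.3·t(Dormant) + 0.4·t(Active)
Solving: t(Dormant) = 5.5556, t(Active) = 4.4444.
Expected months from Dormant to Casual: 5.5556.

5.5556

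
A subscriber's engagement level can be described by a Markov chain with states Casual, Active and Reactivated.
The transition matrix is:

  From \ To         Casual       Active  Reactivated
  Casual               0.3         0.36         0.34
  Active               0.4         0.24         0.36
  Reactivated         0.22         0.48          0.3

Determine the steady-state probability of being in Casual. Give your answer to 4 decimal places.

Let the stationary distribution be π with π = πP and π_1 + π_2 + π_3 = 1.
π_1 = 0.3·π_1 + 0.4·π_2 + 0.22·π_3
π_2 = 0.36·π_1 + 0.24·π_2 + 0.48·π_3
Solving with the normalization constraint gives π = (0.3090, 0.3572, 0.3338).
So the stationary probability of Casual is 0.3090.

0.3090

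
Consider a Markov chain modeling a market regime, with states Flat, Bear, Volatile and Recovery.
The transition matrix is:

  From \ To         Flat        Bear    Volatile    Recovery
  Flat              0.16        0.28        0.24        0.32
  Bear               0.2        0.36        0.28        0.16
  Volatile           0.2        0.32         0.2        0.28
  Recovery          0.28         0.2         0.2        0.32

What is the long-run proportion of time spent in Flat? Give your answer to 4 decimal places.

0.2126

Let the stationary distribution be π with π = πP and π_1 + π_2 + π_3 + π_4 = 1.
π_1 = 0.16·π_1 + 0.2·π_2 + 0.2·π_3 + 0.28·π_4
π_2 = 0.28·π_1 + 0.36·π_2 + 0.32·π_3 + 0.2·π_4
π_3 = 0.24·π_1 + 0.28·π_2 + 0.2·π_3 + 0.2·π_4
Solving with the normalization constraint gives π = (0.2126, 0.2915, 0.2318, 0.2641).
So the stationary probability of Flat is 0.2126.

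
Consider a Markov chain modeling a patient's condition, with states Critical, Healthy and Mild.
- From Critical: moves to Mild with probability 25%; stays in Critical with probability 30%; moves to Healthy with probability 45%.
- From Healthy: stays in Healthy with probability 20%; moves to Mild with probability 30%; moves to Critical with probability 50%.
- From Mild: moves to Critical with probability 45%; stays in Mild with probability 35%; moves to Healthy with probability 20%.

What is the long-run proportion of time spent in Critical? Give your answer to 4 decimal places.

0.4044

Let the stationary distribution be π with π = πP and π_1 + π_2 + π_3 = 1.
π_1 = 0.3·π_1 + 0.5·π_2 + 0.45·π_3
π_2 = 0.45·π_1 + 0.2·π_2 + 0.2·π_3
Solving with the normalization constraint gives π = (0.4044, 0.3011, 0.2945).
So the stationary probability of Critical is 0.4044.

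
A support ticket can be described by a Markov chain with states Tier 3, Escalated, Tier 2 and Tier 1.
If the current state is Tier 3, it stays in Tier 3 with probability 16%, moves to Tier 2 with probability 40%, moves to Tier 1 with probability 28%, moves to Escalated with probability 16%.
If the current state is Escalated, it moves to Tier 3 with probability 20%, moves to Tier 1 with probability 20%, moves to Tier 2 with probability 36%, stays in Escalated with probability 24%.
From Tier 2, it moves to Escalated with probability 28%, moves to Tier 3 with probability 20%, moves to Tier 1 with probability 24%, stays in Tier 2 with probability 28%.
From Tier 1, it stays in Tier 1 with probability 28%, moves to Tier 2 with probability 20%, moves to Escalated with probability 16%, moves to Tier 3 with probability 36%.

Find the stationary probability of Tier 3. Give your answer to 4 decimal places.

Let the stationary distribution be π with π = πP and π_1 + π_2 + π_3 + π_4 = 1.
π_1 = 0.16·π_1 + 0.2·π_2 + 0.2·π_3 + 0.36·π_4
π_2 = 0.16·π_1 + 0.24·π_2 + 0.28·π_3 + 0.16·π_4
π_3 = 0.4·π_1 + 0.36·π_2 + 0.28·π_3 + 0.2·π_4
Solving with the normalization constraint gives π = (0.2309, 0.2137, 0.3047, 0.2507).
So the stationary probability of Tier 3 is 0.2309.

0.2309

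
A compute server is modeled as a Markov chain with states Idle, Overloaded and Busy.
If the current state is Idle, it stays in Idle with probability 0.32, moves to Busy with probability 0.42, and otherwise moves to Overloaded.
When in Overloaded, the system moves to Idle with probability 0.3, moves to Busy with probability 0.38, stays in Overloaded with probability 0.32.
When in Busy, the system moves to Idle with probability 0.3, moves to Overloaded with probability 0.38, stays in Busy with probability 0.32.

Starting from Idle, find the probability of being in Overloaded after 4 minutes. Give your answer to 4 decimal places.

Propagate the distribution vector 4 minutes from Idle.
After 0 minutes: (1.0000, 0.0000, 0.0000)
After 1 minute: (0.3200, 0.2600, 0.4200)
After 2 minutes: (0.3064, 0.3260, 0.3676)
After 3 minutes: (0.3061, 0.3237, 0.3702)
After 4 minutes: (0.3061, 0.3238, 0.3700)
P(in Overloaded after 4 minutes) = 0.3238

0.3238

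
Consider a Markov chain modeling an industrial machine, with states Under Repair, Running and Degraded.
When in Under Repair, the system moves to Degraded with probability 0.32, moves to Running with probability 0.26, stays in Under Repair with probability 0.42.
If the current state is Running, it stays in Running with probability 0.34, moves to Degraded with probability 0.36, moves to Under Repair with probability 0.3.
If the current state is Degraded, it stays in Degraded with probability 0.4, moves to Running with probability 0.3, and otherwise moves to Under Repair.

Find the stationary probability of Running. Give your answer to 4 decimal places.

Let the stationary distribution be π with π = πP and π_1 + π_2 + π_3 = 1.
π_1 = 0.42·π_1 + 0.3·π_2 + 0.3·π_3
π_2 = 0.26·π_1 + 0.34·π_2 + 0.3·π_3
Solving with the normalization constraint gives π = (0.3409, 0.2983, 0.3608).
So the stationary probability of Running is 0.2983.

0.2983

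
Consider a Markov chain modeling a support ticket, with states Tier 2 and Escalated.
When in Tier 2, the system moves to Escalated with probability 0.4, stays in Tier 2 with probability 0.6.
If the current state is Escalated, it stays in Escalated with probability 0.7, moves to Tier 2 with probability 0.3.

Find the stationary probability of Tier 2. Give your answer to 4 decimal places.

Let the stationary distribution be π with π = πP and π_1 + π_2 = 1.
π_1 = 0.6·π_1 + 0.3·π_2
Solving with the normalization constraint gives π = (0.4286, 0.5714).
So the stationary probability of Tier 2 is 0.4286.

0.4286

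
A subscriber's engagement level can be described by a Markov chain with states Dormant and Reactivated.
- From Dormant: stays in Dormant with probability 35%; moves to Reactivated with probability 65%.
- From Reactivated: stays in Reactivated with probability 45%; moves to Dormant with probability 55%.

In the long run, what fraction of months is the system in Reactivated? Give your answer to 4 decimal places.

Let the stationary distribution be π with π = πP and π_1 + π_2 = 1.
π_1 = 0.35·π_1 + 0.55·π_2
Solving with the normalization constraint gives π = (0.4583, 0.5417).
So the stationary probability of Reactivated is 0.5417.

0.5417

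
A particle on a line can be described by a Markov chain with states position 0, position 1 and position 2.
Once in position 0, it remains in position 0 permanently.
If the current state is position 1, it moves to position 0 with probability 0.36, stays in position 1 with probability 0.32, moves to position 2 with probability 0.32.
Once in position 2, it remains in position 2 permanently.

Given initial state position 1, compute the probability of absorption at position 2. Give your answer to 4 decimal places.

0.4706

Let h(s) be the probability of absorption at position 2 starting from transient state s. Then h(position 2) = 1 and h(position 0) = 0. By first-step analysis:
h(position 1) = 0.36·0 + 0.32·h(position 1) + 0.32·1
Solving: h(position 1) = 0.4706.
Starting from position 1, the probability is 0.4706.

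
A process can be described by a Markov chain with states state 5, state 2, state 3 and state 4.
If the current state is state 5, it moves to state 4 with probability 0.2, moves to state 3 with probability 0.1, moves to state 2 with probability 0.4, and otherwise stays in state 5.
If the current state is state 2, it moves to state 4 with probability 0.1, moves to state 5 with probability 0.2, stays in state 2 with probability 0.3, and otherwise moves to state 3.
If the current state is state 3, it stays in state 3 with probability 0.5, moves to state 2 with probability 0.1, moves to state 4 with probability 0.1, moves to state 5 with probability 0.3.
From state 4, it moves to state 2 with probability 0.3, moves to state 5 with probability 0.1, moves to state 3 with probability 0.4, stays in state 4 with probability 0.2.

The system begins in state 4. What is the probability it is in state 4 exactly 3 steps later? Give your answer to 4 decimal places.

Propagate the distribution vector 3 steps from state 4.
After 0 steps: (0.0000, 0.0000, 0.0000, 1.0000)
After 1 step: (0.1000, 0.3000, 0.4000, 0.2000)
After 2 steps: (0.2300, 0.2300, 0.4100, 0.1300)
After 3 steps: (0.2510, 0.2410, 0.3720, 0.1360)
P(in state 4 after 3 steps) = 0.1360

0.1360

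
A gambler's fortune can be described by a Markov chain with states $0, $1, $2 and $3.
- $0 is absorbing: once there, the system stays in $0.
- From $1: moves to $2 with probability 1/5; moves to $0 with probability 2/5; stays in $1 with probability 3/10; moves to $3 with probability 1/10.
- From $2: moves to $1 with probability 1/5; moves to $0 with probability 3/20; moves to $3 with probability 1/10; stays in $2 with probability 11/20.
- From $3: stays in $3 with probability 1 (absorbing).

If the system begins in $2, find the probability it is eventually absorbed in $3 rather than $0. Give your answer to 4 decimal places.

Let h(s) be the probability of absorption at $3 starting from transient state s. Then h($3) = 1 and h($0) = 0. By first-step analysis:
h($1) = 0.4·0 + 0.3·h($1) + 0.2·h($2) + 0.1·1
h($2) = 0.15·0 + 0.2·h($1) + 0.55·h($2) + 0.1·1
Solving: h($1) = 0.2364, h($2) = 0.3273.
Starting from $2, the probability is 0.3273.

0.3273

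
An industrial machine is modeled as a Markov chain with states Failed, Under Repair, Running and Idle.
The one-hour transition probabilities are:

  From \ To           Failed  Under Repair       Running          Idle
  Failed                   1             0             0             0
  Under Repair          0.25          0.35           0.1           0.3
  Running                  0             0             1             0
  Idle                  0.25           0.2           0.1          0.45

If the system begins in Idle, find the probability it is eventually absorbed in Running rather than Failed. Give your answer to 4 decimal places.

Let h(s) be the probability of absorption at Running starting from transient state s. Then h(Running) = 1 and h(Failed) = 0. By first-step analysis:
h(Under Repair) = 0.25·0 + 0.35·h(Under Repair) + 0.1·1 + 0.3·h(Idle)
h(Idle) = 0.25·0 + 0.2·h(Under Repair) + 0.1·1 + 0.45·h(Idle)
Solving: h(Under Repair) = 0.2857, h(Idle) = 0.2857.
Starting from Idle, the probability is 0.2857.

0.2857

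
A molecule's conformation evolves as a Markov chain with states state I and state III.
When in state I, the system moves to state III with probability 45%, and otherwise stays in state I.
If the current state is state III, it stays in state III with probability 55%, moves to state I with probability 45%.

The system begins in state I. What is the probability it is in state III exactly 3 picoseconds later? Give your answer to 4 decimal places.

Propagate the distribution vector 3 picoseconds from state I.
After 0 picoseconds: (1.0000, 0.0000)
After 1 picosecond: (0.5500, 0.4500)
After 2 picoseconds: (0.5050, 0.4950)
After 3 picoseconds: (0.5005, 0.4995)
P(in state III after 3 picoseconds) = 0.4995

0.4995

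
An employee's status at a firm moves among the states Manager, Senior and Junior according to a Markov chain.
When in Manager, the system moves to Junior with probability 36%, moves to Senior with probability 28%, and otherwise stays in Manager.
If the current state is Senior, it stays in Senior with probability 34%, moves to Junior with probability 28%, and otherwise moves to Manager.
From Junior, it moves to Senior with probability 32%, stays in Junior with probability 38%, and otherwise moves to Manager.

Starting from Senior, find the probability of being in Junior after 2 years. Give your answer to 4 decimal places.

0.3384

Sum over the intermediate state after 1 year:
P = P(Senior→Manager)·P(Manager→Junior) + P(Senior→Senior)·P(Senior→Junior) + P(Senior→Junior)·P(Junior→Junior)
  = 0.38×0.36 + 0.34×0.28 + 0.28×0.38
  = 0.1368 + 0.0952 + 0.1064 = 0.3384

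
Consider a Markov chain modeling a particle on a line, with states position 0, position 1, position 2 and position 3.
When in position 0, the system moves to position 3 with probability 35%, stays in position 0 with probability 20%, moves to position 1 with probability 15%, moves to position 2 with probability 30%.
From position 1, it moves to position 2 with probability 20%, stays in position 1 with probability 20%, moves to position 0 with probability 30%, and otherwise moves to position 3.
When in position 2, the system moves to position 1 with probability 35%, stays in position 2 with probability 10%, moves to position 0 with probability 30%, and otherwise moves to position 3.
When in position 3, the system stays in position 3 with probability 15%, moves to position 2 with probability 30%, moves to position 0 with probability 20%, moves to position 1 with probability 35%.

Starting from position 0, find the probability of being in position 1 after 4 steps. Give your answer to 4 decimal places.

0.2611

Propagate the distribution vector 4 steps from position 0.
After 0 steps: (1.0000, 0.0000, 0.0000, 0.0000)
After 1 step: (0.2000, 0.1500, 0.3000, 0.3500)
After 2 steps: (0.2450, 0.2875, 0.2250, 0.2425)
After 3 steps: (0.2513, 0.2579, 0.2263, 0.2646)
After 4 steps: (0.2484, 0.2611, 0.2290, 0.2616)
P(in position 1 after 4 steps) = 0.2611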